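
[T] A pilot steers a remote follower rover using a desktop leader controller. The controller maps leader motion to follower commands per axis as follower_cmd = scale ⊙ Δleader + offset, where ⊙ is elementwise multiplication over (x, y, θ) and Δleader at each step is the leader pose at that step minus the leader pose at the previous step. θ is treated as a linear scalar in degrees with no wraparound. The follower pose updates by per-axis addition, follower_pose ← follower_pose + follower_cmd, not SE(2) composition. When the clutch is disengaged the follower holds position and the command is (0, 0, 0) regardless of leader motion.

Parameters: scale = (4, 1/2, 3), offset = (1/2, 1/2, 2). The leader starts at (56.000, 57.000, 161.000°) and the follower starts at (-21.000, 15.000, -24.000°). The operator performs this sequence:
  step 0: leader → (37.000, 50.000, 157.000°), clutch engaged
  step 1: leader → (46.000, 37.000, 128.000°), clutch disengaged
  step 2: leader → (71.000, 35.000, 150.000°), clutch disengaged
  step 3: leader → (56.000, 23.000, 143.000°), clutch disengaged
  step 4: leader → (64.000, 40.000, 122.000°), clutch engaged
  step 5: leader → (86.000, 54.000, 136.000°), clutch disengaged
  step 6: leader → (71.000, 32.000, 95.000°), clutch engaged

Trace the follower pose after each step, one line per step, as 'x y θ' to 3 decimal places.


-96.500 12.000 -34.000
-96.500 12.000 -34.000
-96.500 12.000 -34.000
-96.500 12.000 -34.000
-64.000 21.000 -95.000
-64.000 21.000 -95.000
-123.500 10.500 -216.000

step 0: Δleader=(-19.000, -7.000, -4.000°), engaged; cmd=(-75.500, -3.000, -10.000°) → follower=(-96.500, 12.000, -34.000°)
step 1: Δleader=(9.000, -13.000, -29.000°), disengaged; cmd=(0,0,0) → follower holds at (-96.500, 12.000, -34.000°)
step 2: Δleader=(25.000, -2.000, 22.000°), disengaged; cmd=(0,0,0) → follower holds at (-96.500, 12.000, -34.000°)
step 3: Δleader=(-15.000, -12.000, -7.000°), disengaged; cmd=(0,0,0) → follower holds at (-96.500, 12.000, -34.000°)
step 4: Δleader=(8.000, 17.000, -21.000°), engaged; cmd=(32.500, 9.000, -61.000°) → follower=(-64.000, 21.000, -95.000°)
step 5: Δleader=(22.000, 14.000, 14.000°), disengaged; cmd=(0,0,0) → follower holds at (-64.000, 21.000, -95.000°)
step 6: Δleader=(-15.000, -22.000, -41.000°), engaged; cmd=(-59.500, -10.500, -121.000°) → follower=(-123.500, 10.500, -216.000°)


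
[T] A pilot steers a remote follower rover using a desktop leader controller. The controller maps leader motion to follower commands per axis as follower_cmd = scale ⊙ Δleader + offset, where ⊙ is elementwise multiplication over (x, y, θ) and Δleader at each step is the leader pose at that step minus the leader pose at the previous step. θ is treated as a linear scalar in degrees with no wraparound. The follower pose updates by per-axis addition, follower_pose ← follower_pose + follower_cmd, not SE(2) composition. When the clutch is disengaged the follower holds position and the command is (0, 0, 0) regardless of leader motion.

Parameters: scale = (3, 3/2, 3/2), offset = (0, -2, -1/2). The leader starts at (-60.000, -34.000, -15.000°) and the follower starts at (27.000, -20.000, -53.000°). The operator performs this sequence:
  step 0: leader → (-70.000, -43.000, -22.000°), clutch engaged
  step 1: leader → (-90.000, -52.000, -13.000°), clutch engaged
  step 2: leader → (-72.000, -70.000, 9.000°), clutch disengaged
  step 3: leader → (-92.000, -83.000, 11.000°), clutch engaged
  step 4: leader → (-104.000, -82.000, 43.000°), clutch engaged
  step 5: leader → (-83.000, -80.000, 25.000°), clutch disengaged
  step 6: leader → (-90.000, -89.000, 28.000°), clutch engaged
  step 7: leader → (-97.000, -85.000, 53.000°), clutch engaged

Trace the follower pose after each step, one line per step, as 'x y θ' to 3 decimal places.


step 0: Δleader=(-10.000, -9.000, -7.000°), engaged; cmd=(-30.000, -15.500, -11.000°) → follower=(-3.000, -35.500, -64.000°)
step 1: Δleader=(-20.000, -9.000, 9.000°), engaged; cmd=(-60.000, -15.500, 13.000°) → follower=(-63.000, -51.000, -51.000°)
step 2: Δleader=(18.000, -18.000, 22.000°), disengaged; cmd=(0,0,0) → follower holds at (-63.000, -51.000, -51.000°)
step 3: Δleader=(-20.000, -13.000, 2.000°), engaged; cmd=(-60.000, -21.500, 2.500°) → follower=(-123.000, -72.500, -48.500°)
step 4: Δleader=(-12.000, 1.000, 32.000°), engaged; cmd=(-36.000, -0.500, 47.500°) → follower=(-159.000, -73.000, -1.000°)
step 5: Δleader=(21.000, 2.000, -18.000°), disengaged; cmd=(0,0,0) → follower holds at (-159.000, -73.000, -1.000°)
step 6: Δleader=(-7.000, -9.000, 3.000°), engaged; cmd=(-21.000, -15.500, 4.000°) → follower=(-180.000, -88.500, 3.000°)
step 7: Δleader=(-7.000, 4.000, 25.000°), engaged; cmd=(-21.000, 4.000, 37.000°) → follower=(-201.000, -84.500, 40.000°)

-3.000 -35.500 -64.000
-63.000 -51.000 -51.000
-63.000 -51.000 -51.000
-123.000 -72.500 -48.500
-159.000 -73.000 -1.000
-159.000 -73.000 -1.000
-180.000 -88.500 3.000
-201.000 -84.500 40.000


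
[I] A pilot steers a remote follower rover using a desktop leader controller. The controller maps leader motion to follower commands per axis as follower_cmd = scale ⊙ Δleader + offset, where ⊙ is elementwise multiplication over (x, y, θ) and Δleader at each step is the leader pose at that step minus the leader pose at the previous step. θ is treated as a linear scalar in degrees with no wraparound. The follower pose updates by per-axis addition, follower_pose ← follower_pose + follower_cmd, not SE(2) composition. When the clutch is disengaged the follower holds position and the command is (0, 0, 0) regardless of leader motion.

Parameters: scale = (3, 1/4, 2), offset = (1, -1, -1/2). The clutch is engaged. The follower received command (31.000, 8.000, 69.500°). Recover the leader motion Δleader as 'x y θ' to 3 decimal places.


10.000 36.000 35.000

axis x: (31.000 − 1) / (3) = 10.000
axis y: (8.000 − -1) / (1/4) = 36.000
axis θ: (69.500 − -1/2) / (2) = 35.000


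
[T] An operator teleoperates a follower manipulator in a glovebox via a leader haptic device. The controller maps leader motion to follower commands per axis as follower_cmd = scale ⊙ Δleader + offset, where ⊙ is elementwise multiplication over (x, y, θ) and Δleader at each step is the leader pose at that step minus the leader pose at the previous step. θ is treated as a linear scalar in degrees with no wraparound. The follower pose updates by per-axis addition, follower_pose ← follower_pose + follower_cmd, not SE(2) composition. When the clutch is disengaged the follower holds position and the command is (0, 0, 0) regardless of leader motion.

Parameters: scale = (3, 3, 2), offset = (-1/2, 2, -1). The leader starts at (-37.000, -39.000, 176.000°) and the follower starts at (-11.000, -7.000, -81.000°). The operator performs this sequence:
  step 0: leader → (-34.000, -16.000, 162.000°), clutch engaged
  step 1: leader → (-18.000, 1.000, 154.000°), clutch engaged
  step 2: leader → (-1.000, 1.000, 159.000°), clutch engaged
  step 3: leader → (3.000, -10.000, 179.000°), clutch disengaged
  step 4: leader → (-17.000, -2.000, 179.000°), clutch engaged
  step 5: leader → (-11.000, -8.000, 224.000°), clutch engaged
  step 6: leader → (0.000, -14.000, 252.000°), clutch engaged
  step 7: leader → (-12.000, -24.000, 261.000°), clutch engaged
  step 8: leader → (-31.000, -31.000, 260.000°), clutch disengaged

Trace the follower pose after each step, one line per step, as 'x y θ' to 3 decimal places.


-2.500 64.000 -110.000
45.000 117.000 -127.000
95.500 119.000 -118.000
95.500 119.000 -118.000
35.000 145.000 -119.000
52.500 129.000 -30.000
85.000 113.000 25.000
48.500 85.000 42.000
48.500 85.000 42.000

step 0: Δleader=(3.000, 23.000, -14.000°), engaged; cmd=(8.500, 71.000, -29.000°) → follower=(-2.500, 64.000, -110.000°)
step 1: Δleader=(16.000, 17.000, -8.000°), engaged; cmd=(47.500, 53.000, -17.000°) → follower=(45.000, 117.000, -127.000°)
step 2: Δleader=(17.000, 0.000, 5.000°), engaged; cmd=(50.500, 2.000, 9.000°) → follower=(95.500, 119.000, -118.000°)
step 3: Δleader=(4.000, -11.000, 20.000°), disengaged; cmd=(0,0,0) → follower holds at (95.500, 119.000, -118.000°)
step 4: Δleader=(-20.000, 8.000, 0.000°), engaged; cmd=(-60.500, 26.000, -1.000°) → follower=(35.000, 145.000, -119.000°)
step 5: Δleader=(6.000, -6.000, 45.000°), engaged; cmd=(17.500, -16.000, 89.000°) → follower=(52.500, 129.000, -30.000°)
step 6: Δleader=(11.000, -6.000, 28.000°), engaged; cmd=(32.500, -16.000, 55.000°) → follower=(85.000, 113.000, 25.000°)
step 7: Δleader=(-12.000, -10.000, 9.000°), engaged; cmd=(-36.500, -28.000, 17.000°) → follower=(48.500, 85.000, 42.000°)
step 8: Δleader=(-19.000, -7.000, -1.000°), disengaged; cmd=(0,0,0) → follower holds at (48.500, 85.000, 42.000°)


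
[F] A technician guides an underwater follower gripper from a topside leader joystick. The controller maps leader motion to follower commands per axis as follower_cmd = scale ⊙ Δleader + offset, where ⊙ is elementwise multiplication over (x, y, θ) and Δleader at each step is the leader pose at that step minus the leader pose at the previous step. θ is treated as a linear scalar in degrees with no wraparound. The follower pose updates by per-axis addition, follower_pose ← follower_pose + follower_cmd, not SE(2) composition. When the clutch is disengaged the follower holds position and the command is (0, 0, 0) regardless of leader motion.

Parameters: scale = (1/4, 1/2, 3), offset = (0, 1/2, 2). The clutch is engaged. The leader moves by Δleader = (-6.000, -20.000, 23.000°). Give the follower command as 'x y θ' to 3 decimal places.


axis x: 1/4·-6.000 + 0 = -1.500
axis y: 1/2·-20.000 + 1/2 = -9.500
axis θ: 3·23.000 + 2 = 71.000

-1.500 -9.500 71.000


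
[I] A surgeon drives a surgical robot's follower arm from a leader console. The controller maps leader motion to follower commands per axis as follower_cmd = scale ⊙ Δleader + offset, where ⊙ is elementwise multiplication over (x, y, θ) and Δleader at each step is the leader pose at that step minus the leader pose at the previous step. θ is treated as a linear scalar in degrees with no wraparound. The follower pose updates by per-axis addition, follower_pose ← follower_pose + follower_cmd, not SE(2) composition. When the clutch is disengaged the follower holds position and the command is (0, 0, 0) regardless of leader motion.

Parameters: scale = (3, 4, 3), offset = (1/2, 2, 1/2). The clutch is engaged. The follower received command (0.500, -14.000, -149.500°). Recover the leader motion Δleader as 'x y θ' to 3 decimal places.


axis x: (0.500 − 1/2) / (3) = 0.000
axis y: (-14.000 − 2) / (4) = -4.000
axis θ: (-149.500 − 1/2) / (3) = -50.000

0.000 -4.000 -50.000


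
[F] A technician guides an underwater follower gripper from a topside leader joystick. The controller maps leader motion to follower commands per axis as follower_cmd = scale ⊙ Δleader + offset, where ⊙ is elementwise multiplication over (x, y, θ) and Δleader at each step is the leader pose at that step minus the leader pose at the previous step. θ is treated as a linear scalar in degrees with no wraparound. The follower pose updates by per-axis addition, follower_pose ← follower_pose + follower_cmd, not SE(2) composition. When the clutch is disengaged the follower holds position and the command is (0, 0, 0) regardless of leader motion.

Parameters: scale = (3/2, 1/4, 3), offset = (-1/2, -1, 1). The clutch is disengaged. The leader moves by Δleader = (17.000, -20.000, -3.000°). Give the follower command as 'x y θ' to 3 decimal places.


0.000 0.000 0.000

clutch disengaged → follower holds; cmd = (0, 0, 0)


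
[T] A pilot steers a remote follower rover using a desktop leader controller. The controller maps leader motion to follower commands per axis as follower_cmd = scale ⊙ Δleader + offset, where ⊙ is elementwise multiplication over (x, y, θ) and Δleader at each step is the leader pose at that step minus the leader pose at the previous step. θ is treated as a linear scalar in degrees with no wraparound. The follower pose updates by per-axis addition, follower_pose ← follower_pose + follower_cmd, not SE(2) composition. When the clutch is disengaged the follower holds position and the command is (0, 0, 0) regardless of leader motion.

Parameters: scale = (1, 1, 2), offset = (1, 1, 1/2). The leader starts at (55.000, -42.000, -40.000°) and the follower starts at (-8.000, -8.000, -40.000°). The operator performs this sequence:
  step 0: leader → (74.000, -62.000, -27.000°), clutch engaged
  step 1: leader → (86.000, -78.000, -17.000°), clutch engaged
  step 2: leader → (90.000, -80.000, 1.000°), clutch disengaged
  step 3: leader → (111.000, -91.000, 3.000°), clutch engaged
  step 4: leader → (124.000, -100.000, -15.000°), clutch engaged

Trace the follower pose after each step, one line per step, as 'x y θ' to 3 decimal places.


step 0: Δleader=(19.000, -20.000, 13.000°), engaged; cmd=(20.000, -19.000, 26.500°) → follower=(12.000, -27.000, -13.500°)
step 1: Δleader=(12.000, -16.000, 10.000°), engaged; cmd=(13.000, -15.000, 20.500°) → follower=(25.000, -42.000, 7.000°)
step 2: Δleader=(4.000, -2.000, 18.000°), disengaged; cmd=(0,0,0) → follower holds at (25.000, -42.000, 7.000°)
step 3: Δleader=(21.000, -11.000, 2.000°), engaged; cmd=(22.000, -10.000, 4.500°) → follower=(47.000, -52.000, 11.500°)
step 4: Δleader=(13.000, -9.000, -18.000°), engaged; cmd=(14.000, -8.000, -35.500°) → follower=(61.000, -60.000, -24.000°)

12.000 -27.000 -13.500
25.000 -42.000 7.000
25.000 -42.000 7.000
47.000 -52.000 11.500
61.000 -60.000 -24.000


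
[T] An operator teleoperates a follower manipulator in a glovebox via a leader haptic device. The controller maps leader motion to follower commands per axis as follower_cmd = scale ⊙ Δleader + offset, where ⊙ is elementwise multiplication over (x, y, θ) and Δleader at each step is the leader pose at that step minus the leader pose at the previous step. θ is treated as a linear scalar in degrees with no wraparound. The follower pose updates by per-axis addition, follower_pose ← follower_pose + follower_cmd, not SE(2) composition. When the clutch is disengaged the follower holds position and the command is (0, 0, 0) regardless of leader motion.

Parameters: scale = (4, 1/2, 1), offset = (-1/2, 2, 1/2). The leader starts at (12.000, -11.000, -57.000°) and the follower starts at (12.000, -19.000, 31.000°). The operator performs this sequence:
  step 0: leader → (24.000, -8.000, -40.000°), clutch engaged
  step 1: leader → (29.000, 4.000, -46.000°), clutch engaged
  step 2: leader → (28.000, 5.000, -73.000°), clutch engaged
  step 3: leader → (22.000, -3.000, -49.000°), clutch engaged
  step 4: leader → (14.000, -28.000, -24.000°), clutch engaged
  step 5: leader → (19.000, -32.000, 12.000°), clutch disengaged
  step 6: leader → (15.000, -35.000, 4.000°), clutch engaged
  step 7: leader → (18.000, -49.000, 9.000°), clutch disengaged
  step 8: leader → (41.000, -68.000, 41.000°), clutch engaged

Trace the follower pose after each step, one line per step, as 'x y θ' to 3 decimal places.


59.500 -15.500 48.500
79.000 -7.500 43.000
74.500 -5.000 16.500
50.000 -7.000 41.000
17.500 -17.500 66.500
17.500 -17.500 66.500
1.000 -17.000 59.000
1.000 -17.000 59.000
92.500 -24.500 91.500

step 0: Δleader=(12.000, 3.000, 17.000°), engaged; cmd=(47.500, 3.500, 17.500°) → follower=(59.500, -15.500, 48.500°)
step 1: Δleader=(5.000, 12.000, -6.000°), engaged; cmd=(19.500, 8.000, -5.500°) → follower=(79.000, -7.500, 43.000°)
step 2: Δleader=(-1.000, 1.000, -27.000°), engaged; cmd=(-4.500, 2.500, -26.500°) → follower=(74.500, -5.000, 16.500°)
step 3: Δleader=(-6.000, -8.000, 24.000°), engaged; cmd=(-24.500, -2.000, 24.500°) → follower=(50.000, -7.000, 41.000°)
step 4: Δleader=(-8.000, -25.000, 25.000°), engaged; cmd=(-32.500, -10.500, 25.500°) → follower=(17.500, -17.500, 66.500°)
step 5: Δleader=(5.000, -4.000, 36.000°), disengaged; cmd=(0,0,0) → follower holds at (17.500, -17.500, 66.500°)
step 6: Δleader=(-4.000, -3.000, -8.000°), engaged; cmd=(-16.500, 0.500, -7.500°) → follower=(1.000, -17.000, 59.000°)
step 7: Δleader=(3.000, -14.000, 5.000°), disengaged; cmd=(0,0,0) → follower holds at (1.000, -17.000, 59.000°)
step 8: Δleader=(23.000, -19.000, 32.000°), engaged; cmd=(91.500, -7.500, 32.500°) → follower=(92.500, -24.500, 91.500°)


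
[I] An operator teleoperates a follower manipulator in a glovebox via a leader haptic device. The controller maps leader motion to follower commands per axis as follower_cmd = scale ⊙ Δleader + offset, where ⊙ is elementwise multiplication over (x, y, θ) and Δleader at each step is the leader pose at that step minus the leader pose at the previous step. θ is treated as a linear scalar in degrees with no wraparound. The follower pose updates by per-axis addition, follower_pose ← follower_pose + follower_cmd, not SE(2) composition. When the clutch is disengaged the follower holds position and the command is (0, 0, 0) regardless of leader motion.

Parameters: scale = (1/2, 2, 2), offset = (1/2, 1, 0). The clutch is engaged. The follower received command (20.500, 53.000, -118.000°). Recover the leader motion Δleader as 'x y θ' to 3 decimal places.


40.000 26.000 -59.000

axis x: (20.500 − 1/2) / (1/2) = 40.000
axis y: (53.000 − 1) / (2) = 26.000
axis θ: (-118.000 − 0) / (2) = -59.000


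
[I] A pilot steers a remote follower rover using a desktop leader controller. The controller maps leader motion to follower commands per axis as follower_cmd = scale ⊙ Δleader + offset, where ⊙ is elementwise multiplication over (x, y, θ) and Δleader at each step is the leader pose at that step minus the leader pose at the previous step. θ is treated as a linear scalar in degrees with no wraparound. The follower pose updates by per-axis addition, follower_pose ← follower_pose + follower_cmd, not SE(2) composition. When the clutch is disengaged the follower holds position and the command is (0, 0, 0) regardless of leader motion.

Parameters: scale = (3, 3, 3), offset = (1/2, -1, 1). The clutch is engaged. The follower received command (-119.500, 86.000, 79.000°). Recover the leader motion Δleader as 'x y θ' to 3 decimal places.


axis x: (-119.500 − 1/2) / (3) = -40.000
axis y: (86.000 − -1) / (3) = 29.000
axis θ: (79.000 − 1) / (3) = 26.000

-40.000 29.000 26.000


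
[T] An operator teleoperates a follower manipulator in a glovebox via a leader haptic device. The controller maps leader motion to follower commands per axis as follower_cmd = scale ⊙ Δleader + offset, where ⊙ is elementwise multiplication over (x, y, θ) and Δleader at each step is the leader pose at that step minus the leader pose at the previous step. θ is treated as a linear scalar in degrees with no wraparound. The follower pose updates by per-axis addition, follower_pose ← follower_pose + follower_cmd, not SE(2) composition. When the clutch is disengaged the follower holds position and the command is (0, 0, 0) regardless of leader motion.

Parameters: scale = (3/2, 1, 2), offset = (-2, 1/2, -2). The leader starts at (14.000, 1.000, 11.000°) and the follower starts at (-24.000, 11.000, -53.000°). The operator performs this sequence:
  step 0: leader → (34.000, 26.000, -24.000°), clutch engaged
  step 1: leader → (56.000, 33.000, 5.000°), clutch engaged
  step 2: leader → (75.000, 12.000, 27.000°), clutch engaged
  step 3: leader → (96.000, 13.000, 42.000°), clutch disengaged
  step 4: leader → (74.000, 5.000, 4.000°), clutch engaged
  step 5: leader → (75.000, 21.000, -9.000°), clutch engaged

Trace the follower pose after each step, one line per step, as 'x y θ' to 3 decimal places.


step 0: Δleader=(20.000, 25.000, -35.000°), engaged; cmd=(28.000, 25.500, -72.000°) → follower=(4.000, 36.500, -125.000°)
step 1: Δleader=(22.000, 7.000, 29.000°), engaged; cmd=(31.000, 7.500, 56.000°) → follower=(35.000, 44.000, -69.000°)
step 2: Δleader=(19.000, -21.000, 22.000°), engaged; cmd=(26.500, -20.500, 42.000°) → follower=(61.500, 23.500, -27.000°)
step 3: Δleader=(21.000, 1.000, 15.000°), disengaged; cmd=(0,0,0) → follower holds at (61.500, 23.500, -27.000°)
step 4: Δleader=(-22.000, -8.000, -38.000°), engaged; cmd=(-35.000, -7.500, -78.000°) → follower=(26.500, 16.000, -105.000°)
step 5: Δleader=(1.000, 16.000, -13.000°), engaged; cmd=(-0.500, 16.500, -28.000°) → follower=(26.000, 32.500, -133.000°)

4.000 36.500 -125.000
35.000 44.000 -69.000
61.500 23.500 -27.000
61.500 23.500 -27.000
26.500 16.000 -105.000
26.000 32.500 -133.000


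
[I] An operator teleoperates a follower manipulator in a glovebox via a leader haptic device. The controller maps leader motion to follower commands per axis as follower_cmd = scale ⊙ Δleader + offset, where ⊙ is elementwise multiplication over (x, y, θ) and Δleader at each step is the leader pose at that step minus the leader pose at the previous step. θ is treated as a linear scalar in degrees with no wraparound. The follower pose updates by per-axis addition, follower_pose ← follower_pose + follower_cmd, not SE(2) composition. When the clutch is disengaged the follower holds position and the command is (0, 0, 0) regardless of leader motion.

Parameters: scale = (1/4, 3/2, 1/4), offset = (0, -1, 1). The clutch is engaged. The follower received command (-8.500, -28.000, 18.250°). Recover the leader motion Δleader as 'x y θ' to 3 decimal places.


-34.000 -18.000 69.000

axis x: (-8.500 − 0) / (1/4) = -34.000
axis y: (-28.000 − -1) / (3/2) = -18.000
axis θ: (18.250 − 1) / (1/4) = 69.000


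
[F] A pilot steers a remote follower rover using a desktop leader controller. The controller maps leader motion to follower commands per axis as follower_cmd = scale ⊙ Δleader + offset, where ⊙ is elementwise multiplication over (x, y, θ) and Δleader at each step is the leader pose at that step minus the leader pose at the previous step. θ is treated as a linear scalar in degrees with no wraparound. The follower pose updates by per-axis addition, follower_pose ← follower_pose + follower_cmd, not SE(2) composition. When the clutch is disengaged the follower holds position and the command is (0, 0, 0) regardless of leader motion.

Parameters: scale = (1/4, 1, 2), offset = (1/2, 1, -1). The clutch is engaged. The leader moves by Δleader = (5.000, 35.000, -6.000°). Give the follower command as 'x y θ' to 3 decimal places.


axis x: 1/4·5.000 + 1/2 = 1.750
axis y: 1·35.000 + 1 = 36.000
axis θ: 2·-6.000 + -1 = -13.000

1.750 36.000 -13.000


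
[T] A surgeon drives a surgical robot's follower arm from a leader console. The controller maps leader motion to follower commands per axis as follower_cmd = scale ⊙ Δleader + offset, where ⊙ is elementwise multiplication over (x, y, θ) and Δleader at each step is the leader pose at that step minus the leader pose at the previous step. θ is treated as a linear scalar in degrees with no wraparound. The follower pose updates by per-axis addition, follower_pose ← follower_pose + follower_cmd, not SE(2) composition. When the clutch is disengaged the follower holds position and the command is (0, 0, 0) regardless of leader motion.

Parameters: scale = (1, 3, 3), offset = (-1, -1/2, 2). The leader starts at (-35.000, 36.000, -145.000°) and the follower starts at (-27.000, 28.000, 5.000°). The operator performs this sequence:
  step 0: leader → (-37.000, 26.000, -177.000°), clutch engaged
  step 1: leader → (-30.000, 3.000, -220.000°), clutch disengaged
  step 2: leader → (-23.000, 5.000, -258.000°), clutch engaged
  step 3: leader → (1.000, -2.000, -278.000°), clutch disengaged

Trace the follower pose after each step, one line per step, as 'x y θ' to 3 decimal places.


step 0: Δleader=(-2.000, -10.000, -32.000°), engaged; cmd=(-3.000, -30.500, -94.000°) → follower=(-30.000, -2.500, -89.000°)
step 1: Δleader=(7.000, -23.000, -43.000°), disengaged; cmd=(0,0,0) → follower holds at (-30.000, -2.500, -89.000°)
step 2: Δleader=(7.000, 2.000, -38.000°), engaged; cmd=(6.000, 5.500, -112.000°) → follower=(-24.000, 3.000, -201.000°)
step 3: Δleader=(24.000, -7.000, -20.000°), disengaged; cmd=(0,0,0) → follower holds at (-24.000, 3.000, -201.000°)

-30.000 -2.500 -89.000
-30.000 -2.500 -89.000
-24.000 3.000 -201.000
-24.000 3.000 -201.000


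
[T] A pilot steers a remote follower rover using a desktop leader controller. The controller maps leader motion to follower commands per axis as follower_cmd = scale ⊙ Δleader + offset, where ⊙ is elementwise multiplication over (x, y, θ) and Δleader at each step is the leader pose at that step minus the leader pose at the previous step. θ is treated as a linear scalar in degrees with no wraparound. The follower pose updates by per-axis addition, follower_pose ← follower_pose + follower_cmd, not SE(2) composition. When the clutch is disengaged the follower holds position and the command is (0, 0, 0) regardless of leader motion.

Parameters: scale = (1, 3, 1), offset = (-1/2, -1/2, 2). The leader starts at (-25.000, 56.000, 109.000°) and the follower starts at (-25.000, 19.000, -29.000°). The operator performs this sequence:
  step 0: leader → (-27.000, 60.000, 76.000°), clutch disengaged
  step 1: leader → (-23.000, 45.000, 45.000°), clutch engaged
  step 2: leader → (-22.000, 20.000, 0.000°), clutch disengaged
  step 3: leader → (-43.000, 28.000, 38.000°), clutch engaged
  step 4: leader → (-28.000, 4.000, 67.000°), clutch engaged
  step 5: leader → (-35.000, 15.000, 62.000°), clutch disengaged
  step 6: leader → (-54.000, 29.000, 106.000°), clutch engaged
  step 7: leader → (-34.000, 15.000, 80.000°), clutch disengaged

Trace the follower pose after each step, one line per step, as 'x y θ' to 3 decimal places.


-25.000 19.000 -29.000
-21.500 -26.500 -58.000
-21.500 -26.500 -58.000
-43.000 -3.000 -18.000
-28.500 -75.500 13.000
-28.500 -75.500 13.000
-48.000 -34.000 59.000
-48.000 -34.000 59.000

step 0: Δleader=(-2.000, 4.000, -33.000°), disengaged; cmd=(0,0,0) → follower holds at (-25.000, 19.000, -29.000°)
step 1: Δleader=(4.000, -15.000, -31.000°), engaged; cmd=(3.500, -45.500, -29.000°) → follower=(-21.500, -26.500, -58.000°)
step 2: Δleader=(1.000, -25.000, -45.000°), disengaged; cmd=(0,0,0) → follower holds at (-21.500, -26.500, -58.000°)
step 3: Δleader=(-21.000, 8.000, 38.000°), engaged; cmd=(-21.500, 23.500, 40.000°) → follower=(-43.000, -3.000, -18.000°)
step 4: Δleader=(15.000, -24.000, 29.000°), engaged; cmd=(14.500, -72.500, 31.000°) → follower=(-28.500, -75.500, 13.000°)
step 5: Δleader=(-7.000, 11.000, -5.000°), disengaged; cmd=(0,0,0) → follower holds at (-28.500, -75.500, 13.000°)
step 6: Δleader=(-19.000, 14.000, 44.000°), engaged; cmd=(-19.500, 41.500, 46.000°) → follower=(-48.000, -34.000, 59.000°)
step 7: Δleader=(20.000, -14.000, -26.000°), disengaged; cmd=(0,0,0) → follower holds at (-48.000, -34.000, 59.000°)


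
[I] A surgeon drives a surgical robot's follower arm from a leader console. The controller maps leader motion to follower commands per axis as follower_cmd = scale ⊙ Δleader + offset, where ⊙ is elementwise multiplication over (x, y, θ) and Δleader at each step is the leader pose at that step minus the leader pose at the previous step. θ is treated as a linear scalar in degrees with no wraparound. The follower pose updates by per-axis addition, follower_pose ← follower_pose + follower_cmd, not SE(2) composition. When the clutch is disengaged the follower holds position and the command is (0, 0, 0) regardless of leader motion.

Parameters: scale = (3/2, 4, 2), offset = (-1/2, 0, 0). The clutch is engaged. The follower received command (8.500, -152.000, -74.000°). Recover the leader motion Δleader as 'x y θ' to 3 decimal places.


axis x: (8.500 − -1/2) / (3/2) = 6.000
axis y: (-152.000 − 0) / (4) = -38.000
axis θ: (-74.000 − 0) / (2) = -37.000

6.000 -38.000 -37.000


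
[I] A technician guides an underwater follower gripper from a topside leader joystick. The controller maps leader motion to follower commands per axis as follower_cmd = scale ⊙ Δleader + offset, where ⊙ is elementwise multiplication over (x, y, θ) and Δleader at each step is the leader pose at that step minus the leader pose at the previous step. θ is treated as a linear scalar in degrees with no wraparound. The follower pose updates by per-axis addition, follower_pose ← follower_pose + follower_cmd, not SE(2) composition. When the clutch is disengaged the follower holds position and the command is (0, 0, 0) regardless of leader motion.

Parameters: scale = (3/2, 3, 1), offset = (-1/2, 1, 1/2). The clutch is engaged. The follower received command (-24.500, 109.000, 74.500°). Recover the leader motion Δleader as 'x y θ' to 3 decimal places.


-16.000 36.000 74.000

axis x: (-24.500 − -1/2) / (3/2) = -16.000
axis y: (109.000 − 1) / (3) = 36.000
axis θ: (74.500 − 1/2) / (1) = 74.000


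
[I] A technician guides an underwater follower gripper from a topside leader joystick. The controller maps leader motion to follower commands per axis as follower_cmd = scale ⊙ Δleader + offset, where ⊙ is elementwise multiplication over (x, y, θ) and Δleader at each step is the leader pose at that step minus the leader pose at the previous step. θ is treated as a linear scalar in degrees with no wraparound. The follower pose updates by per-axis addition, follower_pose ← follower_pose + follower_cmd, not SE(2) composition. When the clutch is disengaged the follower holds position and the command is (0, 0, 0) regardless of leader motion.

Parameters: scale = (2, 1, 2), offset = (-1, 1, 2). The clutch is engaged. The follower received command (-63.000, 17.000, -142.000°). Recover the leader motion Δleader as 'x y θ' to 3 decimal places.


-31.000 16.000 -72.000

axis x: (-63.000 − -1) / (2) = -31.000
axis y: (17.000 − 1) / (1) = 16.000
axis θ: (-142.000 − 2) / (2) = -72.000


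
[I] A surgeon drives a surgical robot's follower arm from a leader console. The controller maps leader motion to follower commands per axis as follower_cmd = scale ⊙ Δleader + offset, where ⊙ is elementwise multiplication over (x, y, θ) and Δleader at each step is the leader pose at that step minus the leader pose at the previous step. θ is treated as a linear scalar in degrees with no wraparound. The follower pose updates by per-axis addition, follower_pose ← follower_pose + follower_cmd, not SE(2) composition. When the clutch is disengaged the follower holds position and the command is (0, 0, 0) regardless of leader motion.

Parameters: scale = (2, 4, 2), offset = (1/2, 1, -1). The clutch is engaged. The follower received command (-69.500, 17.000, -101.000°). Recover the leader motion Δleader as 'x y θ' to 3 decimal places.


axis x: (-69.500 − 1/2) / (2) = -35.000
axis y: (17.000 − 1) / (4) = 4.000
axis θ: (-101.000 − -1) / (2) = -50.000

-35.000 4.000 -50.000


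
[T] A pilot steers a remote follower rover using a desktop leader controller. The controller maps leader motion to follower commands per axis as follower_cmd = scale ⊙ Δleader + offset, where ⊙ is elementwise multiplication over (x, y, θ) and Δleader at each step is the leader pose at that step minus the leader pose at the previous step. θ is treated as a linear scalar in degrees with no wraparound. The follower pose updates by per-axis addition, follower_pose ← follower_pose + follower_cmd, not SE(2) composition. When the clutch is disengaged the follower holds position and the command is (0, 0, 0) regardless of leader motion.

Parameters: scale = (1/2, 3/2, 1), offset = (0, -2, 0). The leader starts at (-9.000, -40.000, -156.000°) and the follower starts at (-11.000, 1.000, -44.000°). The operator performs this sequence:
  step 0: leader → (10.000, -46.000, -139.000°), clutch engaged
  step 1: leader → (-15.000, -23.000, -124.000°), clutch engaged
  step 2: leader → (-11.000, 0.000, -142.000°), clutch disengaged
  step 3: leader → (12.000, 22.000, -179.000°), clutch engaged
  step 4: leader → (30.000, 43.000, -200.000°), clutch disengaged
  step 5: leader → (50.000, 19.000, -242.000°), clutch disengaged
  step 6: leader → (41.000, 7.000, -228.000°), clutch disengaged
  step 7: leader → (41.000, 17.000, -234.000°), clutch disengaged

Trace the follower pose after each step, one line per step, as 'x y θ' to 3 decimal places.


-1.500 -10.000 -27.000
-14.000 22.500 -12.000
-14.000 22.500 -12.000
-2.500 53.500 -49.000
-2.500 53.500 -49.000
-2.500 53.500 -49.000
-2.500 53.500 -49.000
-2.500 53.500 -49.000

step 0: Δleader=(19.000, -6.000, 17.000°), engaged; cmd=(9.500, -11.000, 17.000°) → follower=(-1.500, -10.000, -27.000°)
step 1: Δleader=(-25.000, 23.000, 15.000°), engaged; cmd=(-12.500, 32.500, 15.000°) → follower=(-14.000, 22.500, -12.000°)
step 2: Δleader=(4.000, 23.000, -18.000°), disengaged; cmd=(0,0,0) → follower holds at (-14.000, 22.500, -12.000°)
step 3: Δleader=(23.000, 22.000, -37.000°), engaged; cmd=(11.500, 31.000, -37.000°) → follower=(-2.500, 53.500, -49.000°)
step 4: Δleader=(18.000, 21.000, -21.000°), disengaged; cmd=(0,0,0) → follower holds at (-2.500, 53.500, -49.000°)
step 5: Δleader=(20.000, -24.000, -42.000°), disengaged; cmd=(0,0,0) → follower holds at (-2.500, 53.500, -49.000°)
step 6: Δleader=(-9.000, -12.000, 14.000°), disengaged; cmd=(0,0,0) → follower holds at (-2.500, 53.500, -49.000°)
step 7: Δleader=(0.000, 10.000, -6.000°), disengaged; cmd=(0,0,0) → follower holds at (-2.500, 53.500, -49.000°)


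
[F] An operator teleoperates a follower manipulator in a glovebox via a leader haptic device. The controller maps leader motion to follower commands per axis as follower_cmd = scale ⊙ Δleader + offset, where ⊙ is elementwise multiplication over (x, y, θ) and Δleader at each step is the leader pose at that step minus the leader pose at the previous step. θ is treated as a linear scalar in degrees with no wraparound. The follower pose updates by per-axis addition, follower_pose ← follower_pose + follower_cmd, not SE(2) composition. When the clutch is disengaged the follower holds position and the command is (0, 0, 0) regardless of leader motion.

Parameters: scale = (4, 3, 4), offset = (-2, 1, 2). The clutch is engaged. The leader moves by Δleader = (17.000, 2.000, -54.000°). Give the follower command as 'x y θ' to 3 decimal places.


axis x: 4·17.000 + -2 = 66.000
axis y: 3·2.000 + 1 = 7.000
axis θ: 4·-54.000 + 2 = -214.000

66.000 7.000 -214.000


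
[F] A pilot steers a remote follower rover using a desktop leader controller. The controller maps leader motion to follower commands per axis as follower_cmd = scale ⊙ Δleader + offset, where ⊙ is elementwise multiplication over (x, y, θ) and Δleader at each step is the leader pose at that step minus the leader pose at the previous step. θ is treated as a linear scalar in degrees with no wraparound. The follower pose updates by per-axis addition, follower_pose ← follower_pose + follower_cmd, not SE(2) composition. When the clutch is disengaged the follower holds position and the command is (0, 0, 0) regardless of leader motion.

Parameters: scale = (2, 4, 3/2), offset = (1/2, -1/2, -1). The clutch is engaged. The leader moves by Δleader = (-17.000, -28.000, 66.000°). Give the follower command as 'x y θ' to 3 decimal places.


-33.500 -112.500 98.000

axis x: 2·-17.000 + 1/2 = -33.500
axis y: 4·-28.000 + -1/2 = -112.500
axis θ: 3/2·66.000 + -1 = 98.000


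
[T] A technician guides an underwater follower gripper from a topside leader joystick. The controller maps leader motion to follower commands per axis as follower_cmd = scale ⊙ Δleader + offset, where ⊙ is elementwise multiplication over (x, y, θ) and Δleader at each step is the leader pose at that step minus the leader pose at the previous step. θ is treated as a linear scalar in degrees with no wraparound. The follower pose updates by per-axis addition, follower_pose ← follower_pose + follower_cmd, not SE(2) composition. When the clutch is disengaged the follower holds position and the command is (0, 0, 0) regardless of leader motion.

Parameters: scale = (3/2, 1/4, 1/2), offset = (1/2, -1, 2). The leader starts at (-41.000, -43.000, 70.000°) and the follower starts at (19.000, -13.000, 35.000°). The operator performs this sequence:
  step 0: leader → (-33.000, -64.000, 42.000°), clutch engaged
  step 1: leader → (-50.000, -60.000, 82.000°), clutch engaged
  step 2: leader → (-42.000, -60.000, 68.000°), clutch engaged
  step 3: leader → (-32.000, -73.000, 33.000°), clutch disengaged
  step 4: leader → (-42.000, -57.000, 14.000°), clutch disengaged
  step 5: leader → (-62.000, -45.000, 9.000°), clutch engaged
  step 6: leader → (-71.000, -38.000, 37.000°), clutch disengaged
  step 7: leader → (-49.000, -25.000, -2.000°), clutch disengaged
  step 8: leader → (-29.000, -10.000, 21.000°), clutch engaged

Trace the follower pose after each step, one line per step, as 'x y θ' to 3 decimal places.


31.500 -19.250 23.000
6.500 -19.250 45.000
19.000 -20.250 40.000
19.000 -20.250 40.000
19.000 -20.250 40.000
-10.500 -18.250 39.500
-10.500 -18.250 39.500
-10.500 -18.250 39.500
20.000 -15.500 53.000

step 0: Δleader=(8.000, -21.000, -28.000°), engaged; cmd=(12.500, -6.250, -12.000°) → follower=(31.500, -19.250, 23.000°)
step 1: Δleader=(-17.000, 4.000, 40.000°), engaged; cmd=(-25.000, 0.000, 22.000°) → follower=(6.500, -19.250, 45.000°)
step 2: Δleader=(8.000, 0.000, -14.000°), engaged; cmd=(12.500, -1.000, -5.000°) → follower=(19.000, -20.250, 40.000°)
step 3: Δleader=(10.000, -13.000, -35.000°), disengaged; cmd=(0,0,0) → follower holds at (19.000, -20.250, 40.000°)
step 4: Δleader=(-10.000, 16.000, -19.000°), disengaged; cmd=(0,0,0) → follower holds at (19.000, -20.250, 40.000°)
step 5: Δleader=(-20.000, 12.000, -5.000°), engaged; cmd=(-29.500, 2.000, -0.500°) → follower=(-10.500, -18.250, 39.500°)
step 6: Δleader=(-9.000, 7.000, 28.000°), disengaged; cmd=(0,0,0) → follower holds at (-10.500, -18.250, 39.500°)
step 7: Δleader=(22.000, 13.000, -39.000°), disengaged; cmd=(0,0,0) → follower holds at (-10.500, -18.250, 39.500°)
step 8: Δleader=(20.000, 15.000, 23.000°), engaged; cmd=(30.500, 2.750, 13.500°) → follower=(20.000, -15.500, 53.000°)


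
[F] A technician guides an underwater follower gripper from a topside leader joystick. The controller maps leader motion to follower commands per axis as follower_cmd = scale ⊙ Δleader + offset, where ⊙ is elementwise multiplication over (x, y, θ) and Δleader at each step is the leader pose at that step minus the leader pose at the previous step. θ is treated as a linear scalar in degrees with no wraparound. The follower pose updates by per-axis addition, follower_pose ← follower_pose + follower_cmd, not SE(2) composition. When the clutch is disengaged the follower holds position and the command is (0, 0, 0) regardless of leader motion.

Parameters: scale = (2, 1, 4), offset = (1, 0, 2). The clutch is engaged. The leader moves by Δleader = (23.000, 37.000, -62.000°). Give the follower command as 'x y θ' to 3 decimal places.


47.000 37.000 -246.000

axis x: 2·23.000 + 1 = 47.000
axis y: 1·37.000 + 0 = 37.000
axis θ: 4·-62.000 + 2 = -246.000


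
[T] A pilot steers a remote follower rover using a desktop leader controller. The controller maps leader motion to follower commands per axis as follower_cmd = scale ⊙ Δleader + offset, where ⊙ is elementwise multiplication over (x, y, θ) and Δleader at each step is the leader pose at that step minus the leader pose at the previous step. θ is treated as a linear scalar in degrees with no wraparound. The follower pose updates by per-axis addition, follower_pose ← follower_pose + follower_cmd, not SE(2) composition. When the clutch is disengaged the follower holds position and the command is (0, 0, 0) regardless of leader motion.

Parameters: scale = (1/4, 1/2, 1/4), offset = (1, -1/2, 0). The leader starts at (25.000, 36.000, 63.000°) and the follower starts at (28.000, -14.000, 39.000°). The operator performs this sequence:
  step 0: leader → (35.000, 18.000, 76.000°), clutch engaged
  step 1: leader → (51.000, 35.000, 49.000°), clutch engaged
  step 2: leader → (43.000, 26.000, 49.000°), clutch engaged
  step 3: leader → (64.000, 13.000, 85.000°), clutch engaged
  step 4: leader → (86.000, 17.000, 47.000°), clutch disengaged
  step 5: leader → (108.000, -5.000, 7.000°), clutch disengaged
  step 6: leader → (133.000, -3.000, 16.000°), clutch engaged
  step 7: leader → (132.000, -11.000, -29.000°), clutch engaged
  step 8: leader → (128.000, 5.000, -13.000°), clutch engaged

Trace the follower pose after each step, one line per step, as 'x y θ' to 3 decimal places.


31.500 -23.500 42.250
36.500 -15.500 35.500
35.500 -20.500 35.500
41.750 -27.500 44.500
41.750 -27.500 44.500
41.750 -27.500 44.500
49.000 -27.000 46.750
49.750 -31.500 35.500
49.750 -24.000 39.500

step 0: Δleader=(10.000, -18.000, 13.000°), engaged; cmd=(3.500, -9.500, 3.250°) → follower=(31.500, -23.500, 42.250°)
step 1: Δleader=(16.000, 17.000, -27.000°), engaged; cmd=(5.000, 8.000, -6.750°) → follower=(36.500, -15.500, 35.500°)
step 2: Δleader=(-8.000, -9.000, 0.000°), engaged; cmd=(-1.000, -5.000, 0.000°) → follower=(35.500, -20.500, 35.500°)
step 3: Δleader=(21.000, -13.000, 36.000°), engaged; cmd=(6.250, -7.000, 9.000°) → follower=(41.750, -27.500, 44.500°)
step 4: Δleader=(22.000, 4.000, -38.000°), disengaged; cmd=(0,0,0) → follower holds at (41.750, -27.500, 44.500°)
step 5: Δleader=(22.000, -22.000, -40.000°), disengaged; cmd=(0,0,0) → follower holds at (41.750, -27.500, 44.500°)
step 6: Δleader=(25.000, 2.000, 9.000°), engaged; cmd=(7.250, 0.500, 2.250°) → follower=(49.000, -27.000, 46.750°)
step 7: Δleader=(-1.000, -8.000, -45.000°), engaged; cmd=(0.750, -4.500, -11.250°) → follower=(49.750, -31.500, 35.500°)
step 8: Δleader=(-4.000, 16.000, 16.000°), engaged; cmd=(0.000, 7.500, 4.000°) → follower=(49.750, -24.000, 39.500°)
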